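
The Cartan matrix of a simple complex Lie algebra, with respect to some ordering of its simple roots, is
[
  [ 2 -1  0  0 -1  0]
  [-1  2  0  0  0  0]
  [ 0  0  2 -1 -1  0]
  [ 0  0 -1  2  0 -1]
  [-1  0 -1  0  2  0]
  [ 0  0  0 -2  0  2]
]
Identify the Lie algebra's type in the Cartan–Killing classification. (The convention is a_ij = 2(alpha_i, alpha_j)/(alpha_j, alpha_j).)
The matrix has rank 6 with 2's on the diagonal. Reading the off-diagonal entries as Dynkin edges (a single edge where a_ij = a_ji = -1; a double or triple edge where a_ij * a_ji = 2 or 3), the diagram is a chain of 6 nodes with a double edge at one end; the terminal node there is the unique long simple root (C_6). One simple-root ordering that puts it in standard form is (alpha_2, alpha_1, alpha_5, alpha_3, alpha_4, alpha_6). So the algebra is type C_6, i.e. sp(12).

C6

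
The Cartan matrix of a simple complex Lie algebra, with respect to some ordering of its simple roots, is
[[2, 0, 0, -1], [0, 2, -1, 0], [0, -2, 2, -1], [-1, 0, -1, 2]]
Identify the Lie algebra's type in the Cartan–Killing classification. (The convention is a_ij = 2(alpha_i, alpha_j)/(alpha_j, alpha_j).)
The matrix has rank 4 with 2's on the diagonal. Reading the off-diagonal entries as Dynkin edges (a single edge where a_ij = a_ji = -1; a double or triple edge where a_ij * a_ji = 2 or 3), the diagram is a chain of 4 nodes with a double edge at one end; the terminal node there is the unique short simple root (B_4). One simple-root ordering that puts it in standard form is (alpha_1, alpha_4, alpha_3, alpha_2). So the algebra is type B_4, i.e. so(9).

B4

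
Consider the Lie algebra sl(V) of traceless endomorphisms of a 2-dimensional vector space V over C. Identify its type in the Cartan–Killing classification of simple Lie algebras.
A1

This is sl(2), which has dimension 2^2 - 1 = 3 and rank 2 - 1 = 1 (a Cartan subalgebra is the diagonal traceless matrices). In the classification of classical Lie algebras, the special linear algebra sl(n+1) has type A_n; here n = 1, so the Dynkin diagram is a chain of 1 nodes with single edges (A_1). Hence the type is A_1.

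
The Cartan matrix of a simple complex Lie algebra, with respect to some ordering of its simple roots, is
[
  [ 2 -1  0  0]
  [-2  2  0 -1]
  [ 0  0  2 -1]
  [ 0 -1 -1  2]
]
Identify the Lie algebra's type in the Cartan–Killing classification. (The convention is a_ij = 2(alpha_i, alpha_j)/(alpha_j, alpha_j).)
B4

The matrix has rank 4 with 2's on the diagonal. Reading the off-diagonal entries as Dynkin edges (a single edge where a_ij = a_ji = -1; a double or triple edge where a_ij * a_ji = 2 or 3), the diagram is a chain of 4 nodes with a double edge at one end; the terminal node there is the unique short simple root (B_4). One simple-root ordering that puts it in standard form is (alpha_3, alpha_4, alpha_2, alpha_1). So the algebra is type B_4, i.e. so(9).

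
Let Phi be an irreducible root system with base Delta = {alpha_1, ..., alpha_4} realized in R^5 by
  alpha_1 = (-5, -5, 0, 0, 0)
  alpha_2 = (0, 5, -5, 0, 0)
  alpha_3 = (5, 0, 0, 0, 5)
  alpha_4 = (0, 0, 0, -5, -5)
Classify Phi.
Compute the Cartan integers a_ij = 2(alpha_i, alpha_j)/(alpha_j, alpha_j); the resulting 4x4 Cartan matrix is
[[2, -1, -1, 0], [-1, 2, 0, 0], [-1, 0, 2, -1], [0, 0, -1, 2]].
All simple roots have the same length, so the diagram is simply laced. The associated Dynkin diagram is a chain of 4 nodes with single edges (A_4), so the type is A_4 (the algebra sl(5)).

A_4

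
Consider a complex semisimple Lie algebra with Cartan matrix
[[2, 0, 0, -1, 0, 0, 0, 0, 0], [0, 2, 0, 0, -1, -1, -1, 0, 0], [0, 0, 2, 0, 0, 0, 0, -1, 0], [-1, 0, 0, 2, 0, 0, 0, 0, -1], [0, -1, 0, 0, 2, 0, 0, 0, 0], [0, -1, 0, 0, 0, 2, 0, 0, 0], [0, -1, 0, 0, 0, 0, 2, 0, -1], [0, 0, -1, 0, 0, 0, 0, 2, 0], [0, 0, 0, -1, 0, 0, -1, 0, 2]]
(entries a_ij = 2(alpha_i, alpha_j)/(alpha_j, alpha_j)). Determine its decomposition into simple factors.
The diagram associated to this matrix has two connected components: the simple roots {alpha_3, alpha_8} form a chain of 2 nodes with single edges (A_2), and {alpha_1, alpha_2, alpha_4, alpha_5, alpha_6, alpha_7, alpha_9} form a chain of 5 nodes with a fork of two nodes at one end (D_7). A semisimple Lie algebra decomposes uniquely as the direct sum of simple ideals, one per connected component of its Dynkin diagram, so g ≅ A_2 ⊕ D_7 (dimension 8 + 91 = 99).

A2 ⊕ D7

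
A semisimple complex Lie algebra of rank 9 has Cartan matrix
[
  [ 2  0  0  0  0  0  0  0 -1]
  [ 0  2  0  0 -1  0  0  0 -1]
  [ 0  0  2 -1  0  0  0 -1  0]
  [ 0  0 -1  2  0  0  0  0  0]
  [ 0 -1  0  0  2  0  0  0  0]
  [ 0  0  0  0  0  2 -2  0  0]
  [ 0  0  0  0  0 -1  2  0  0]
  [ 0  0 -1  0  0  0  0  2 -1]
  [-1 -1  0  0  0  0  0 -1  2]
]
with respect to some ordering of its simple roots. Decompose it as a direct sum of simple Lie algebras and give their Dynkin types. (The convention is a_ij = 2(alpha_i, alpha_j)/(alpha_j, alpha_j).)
The diagram associated to this matrix has two connected components: the simple roots {alpha_6, alpha_7} form a chain of 2 nodes with a double edge at one end; the terminal node there is the unique short simple root (B_2), and {alpha_1, alpha_2, alpha_3, alpha_4, alpha_5, alpha_8, alpha_9} form a chain of 6 nodes with one extra node attached to the third node from one end (E_7). A semisimple Lie algebra decomposes uniquely as the direct sum of simple ideals, one per connected component of its Dynkin diagram, so g ≅ B_2 ⊕ E_7 (dimension 10 + 133 = 143).

type B_2 ⊕ type E_7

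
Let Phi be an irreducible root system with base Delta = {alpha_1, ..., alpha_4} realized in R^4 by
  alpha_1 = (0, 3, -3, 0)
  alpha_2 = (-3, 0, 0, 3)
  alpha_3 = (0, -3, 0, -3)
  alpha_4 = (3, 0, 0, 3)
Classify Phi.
Compute the Cartan integers a_ij = 2(alpha_i, alpha_j)/(alpha_j, alpha_j); the resulting 4x4 Cartan matrix is
[[2, 0, -1, 0], [0, 2, -1, 0], [-1, -1, 2, -1], [0, 0, -1, 2]].
All simple roots have the same length, so the diagram is simply laced. The associated Dynkin diagram is a chain of 2 nodes with a fork of two nodes at one end (D_4), so the type is D_4 (the algebra so(8)).

type D_4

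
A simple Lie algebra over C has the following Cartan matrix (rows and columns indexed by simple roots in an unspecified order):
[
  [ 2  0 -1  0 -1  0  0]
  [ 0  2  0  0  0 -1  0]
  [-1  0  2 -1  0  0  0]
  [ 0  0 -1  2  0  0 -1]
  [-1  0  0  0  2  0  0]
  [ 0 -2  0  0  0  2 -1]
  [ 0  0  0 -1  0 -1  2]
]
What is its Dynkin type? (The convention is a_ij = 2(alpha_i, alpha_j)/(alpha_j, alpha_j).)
B7

The matrix has rank 7 with 2's on the diagonal. Reading the off-diagonal entries as Dynkin edges (a single edge where a_ij = a_ji = -1; a double or triple edge where a_ij * a_ji = 2 or 3), the diagram is a chain of 7 nodes with a double edge at one end; the terminal node there is the unique short simple root (B_7). One simple-root ordering that puts it in standard form is (alpha_5, alpha_1, alpha_3, alpha_4, alpha_7, alpha_6, alpha_2). So the algebra is type B_7, i.e. so(15).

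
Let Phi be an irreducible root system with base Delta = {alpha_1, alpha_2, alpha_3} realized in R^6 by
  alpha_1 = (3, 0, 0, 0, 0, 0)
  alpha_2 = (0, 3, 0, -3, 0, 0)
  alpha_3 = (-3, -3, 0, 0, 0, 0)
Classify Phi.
type B_3

Compute the Cartan integers a_ij = 2(alpha_i, alpha_j)/(alpha_j, alpha_j); the resulting 3x3 Cartan matrix is
[[2, 0, -1], [0, 2, -1], [-2, -1, 2]].
The roots have two lengths (squared-length ratio 2:1); the short ones are alpha_{1}. The associated Dynkin diagram is a chain of 3 nodes with a double edge at one end; the terminal node there is the unique short simple root (B_3), so the type is B_3 (the algebra so(7)).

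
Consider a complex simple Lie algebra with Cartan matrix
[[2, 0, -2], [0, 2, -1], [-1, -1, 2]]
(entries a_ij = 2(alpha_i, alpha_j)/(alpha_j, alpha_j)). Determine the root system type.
The matrix has rank 3 with 2's on the diagonal. Reading the off-diagonal entries as Dynkin edges (a single edge where a_ij = a_ji = -1; a double or triple edge where a_ij * a_ji = 2 or 3), the diagram is a chain of 3 nodes with a double edge at one end; the terminal node there is the unique long simple root (C_3). One simple-root ordering that puts it in standard form is (alpha_2, alpha_3, alpha_1). So the algebra is type C_3, i.e. sp(6).

C_3 (sp(6))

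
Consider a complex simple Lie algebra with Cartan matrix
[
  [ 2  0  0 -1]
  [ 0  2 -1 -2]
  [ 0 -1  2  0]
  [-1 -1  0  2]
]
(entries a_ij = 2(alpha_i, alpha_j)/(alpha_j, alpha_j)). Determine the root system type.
The matrix has rank 4 with 2's on the diagonal. Reading the off-diagonal entries as Dynkin edges (a single edge where a_ij = a_ji = -1; a double or triple edge where a_ij * a_ji = 2 or 3), the diagram is a chain of 4 nodes with a double edge between the middle two (F_4). One simple-root ordering that puts it in standard form is (alpha_3, alpha_2, alpha_4, alpha_1). So the algebra is type F_4.

F4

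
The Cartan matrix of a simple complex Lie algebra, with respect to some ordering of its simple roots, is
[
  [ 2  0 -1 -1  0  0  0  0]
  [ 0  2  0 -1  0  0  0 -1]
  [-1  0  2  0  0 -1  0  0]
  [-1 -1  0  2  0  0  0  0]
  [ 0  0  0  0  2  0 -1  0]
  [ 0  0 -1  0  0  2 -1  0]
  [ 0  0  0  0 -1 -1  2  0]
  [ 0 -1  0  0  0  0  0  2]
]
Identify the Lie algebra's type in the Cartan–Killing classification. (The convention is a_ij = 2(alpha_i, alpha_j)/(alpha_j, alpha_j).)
The matrix has rank 8 with 2's on the diagonal. Reading the off-diagonal entries as Dynkin edges (a single edge where a_ij = a_ji = -1; a double or triple edge where a_ij * a_ji = 2 or 3), the diagram is a chain of 8 nodes with single edges (A_8). One simple-root ordering that puts it in standard form is (alpha_5, alpha_7, alpha_6, alpha_3, alpha_1, alpha_4, alpha_2, alpha_8). So the algebra is type A_8, i.e. sl(9).

A8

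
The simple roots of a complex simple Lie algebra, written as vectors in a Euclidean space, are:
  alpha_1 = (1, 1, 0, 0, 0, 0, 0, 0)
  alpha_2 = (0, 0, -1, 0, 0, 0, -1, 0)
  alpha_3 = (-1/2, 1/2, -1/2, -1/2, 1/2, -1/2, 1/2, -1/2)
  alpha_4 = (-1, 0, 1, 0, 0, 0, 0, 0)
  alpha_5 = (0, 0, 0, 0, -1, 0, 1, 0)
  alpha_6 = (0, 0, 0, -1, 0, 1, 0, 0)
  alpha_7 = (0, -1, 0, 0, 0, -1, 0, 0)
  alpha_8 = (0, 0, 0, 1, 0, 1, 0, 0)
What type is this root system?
Compute the Cartan integers a_ij = 2(alpha_i, alpha_j)/(alpha_j, alpha_j); the resulting 8x8 Cartan matrix is
[[2, 0, 0, -1, 0, 0, -1, 0], [0, 2, 0, -1, -1, 0, 0, 0], [0, 0, 2, 0, 0, 0, 0, -1], [-1, -1, 0, 2, 0, 0, 0, 0], [0, -1, 0, 0, 2, 0, 0, 0], [0, 0, 0, 0, 0, 2, -1, 0], [-1, 0, 0, 0, 0, -1, 2, -1], [0, 0, -1, 0, 0, 0, -1, 2]].
All simple roots have the same length, so the diagram is simply laced. The associated Dynkin diagram is a chain of 7 nodes with one extra node attached to the third node from one end (E_8), so the type is E_8.

E_8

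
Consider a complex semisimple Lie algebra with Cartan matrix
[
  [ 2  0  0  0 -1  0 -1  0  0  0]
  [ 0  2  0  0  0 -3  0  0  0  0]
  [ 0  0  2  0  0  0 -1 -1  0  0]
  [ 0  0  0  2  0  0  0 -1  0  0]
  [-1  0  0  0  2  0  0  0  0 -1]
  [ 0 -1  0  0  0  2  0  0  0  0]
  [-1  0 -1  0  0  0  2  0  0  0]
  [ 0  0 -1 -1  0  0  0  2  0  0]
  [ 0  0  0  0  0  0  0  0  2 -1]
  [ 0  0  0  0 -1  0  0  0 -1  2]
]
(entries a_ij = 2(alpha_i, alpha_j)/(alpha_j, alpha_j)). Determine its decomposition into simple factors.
The diagram associated to this matrix has two connected components: the simple roots {alpha_1, alpha_3, alpha_4, alpha_5, alpha_7, alpha_8, alpha_9, alpha_10} form a chain of 8 nodes with single edges (A_8), and {alpha_2, alpha_6} form two nodes joined by a triple edge (G_2). A semisimple Lie algebra decomposes uniquely as the direct sum of simple ideals, one per connected component of its Dynkin diagram, so g ≅ A_8 ⊕ G_2 (dimension 80 + 14 = 94).

A_8 ⊕ G_2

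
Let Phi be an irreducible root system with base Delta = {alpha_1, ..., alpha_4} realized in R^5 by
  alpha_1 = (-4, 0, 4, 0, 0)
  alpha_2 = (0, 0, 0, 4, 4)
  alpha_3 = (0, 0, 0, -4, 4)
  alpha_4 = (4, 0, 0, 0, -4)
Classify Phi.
D4

Compute the Cartan integers a_ij = 2(alpha_i, alpha_j)/(alpha_j, alpha_j); the resulting 4x4 Cartan matrix is
[[2, 0, 0, -1], [0, 2, 0, -1], [0, 0, 2, -1], [-1, -1, -1, 2]].
All simple roots have the same length, so the diagram is simply laced. The associated Dynkin diagram is a chain of 2 nodes with a fork of two nodes at one end (D_4), so the type is D_4 (the algebra so(8)).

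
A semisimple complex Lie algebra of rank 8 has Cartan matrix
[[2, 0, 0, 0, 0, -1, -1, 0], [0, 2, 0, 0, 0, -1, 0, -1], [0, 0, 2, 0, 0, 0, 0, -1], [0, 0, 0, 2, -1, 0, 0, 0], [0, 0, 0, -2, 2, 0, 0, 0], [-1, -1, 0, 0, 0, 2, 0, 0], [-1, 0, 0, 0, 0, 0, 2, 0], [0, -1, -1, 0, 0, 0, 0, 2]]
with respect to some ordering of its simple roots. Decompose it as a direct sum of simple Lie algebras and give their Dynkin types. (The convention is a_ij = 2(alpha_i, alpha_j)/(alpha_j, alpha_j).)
The diagram associated to this matrix has two connected components: the simple roots {alpha_1, alpha_2, alpha_3, alpha_6, alpha_7, alpha_8} form a chain of 6 nodes with single edges (A_6), and {alpha_4, alpha_5} form a chain of 2 nodes with a double edge at one end; the terminal node there is the unique short simple root (B_2). A semisimple Lie algebra decomposes uniquely as the direct sum of simple ideals, one per connected component of its Dynkin diagram, so g ≅ A_6 ⊕ B_2 (dimension 48 + 10 = 58).

A6 ⊕ B2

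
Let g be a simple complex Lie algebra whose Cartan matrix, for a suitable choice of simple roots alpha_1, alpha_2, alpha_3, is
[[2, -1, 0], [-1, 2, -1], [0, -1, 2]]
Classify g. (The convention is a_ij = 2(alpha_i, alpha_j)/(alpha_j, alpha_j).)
The matrix has rank 3 with 2's on the diagonal. Reading the off-diagonal entries as Dynkin edges (a single edge where a_ij = a_ji = -1; a double or triple edge where a_ij * a_ji = 2 or 3), the diagram is a chain of 3 nodes with single edges (A_3). One simple-root ordering that puts it in standard form is (alpha_1, alpha_2, alpha_3). So the algebra is type A_3, i.e. sl(4).

A3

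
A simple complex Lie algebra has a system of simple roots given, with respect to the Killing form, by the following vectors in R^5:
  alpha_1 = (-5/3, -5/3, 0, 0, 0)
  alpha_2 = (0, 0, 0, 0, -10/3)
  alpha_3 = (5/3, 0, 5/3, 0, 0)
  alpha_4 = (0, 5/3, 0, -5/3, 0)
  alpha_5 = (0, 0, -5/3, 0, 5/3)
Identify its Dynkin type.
Compute the Cartan integers a_ij = 2(alpha_i, alpha_j)/(alpha_j, alpha_j); the resulting 5x5 Cartan matrix is
[[2, 0, -1, -1, 0], [0, 2, 0, 0, -2], [-1, 0, 2, 0, -1], [-1, 0, 0, 2, 0], [0, -1, -1, 0, 2]].
The roots have two lengths (squared-length ratio 2:1); the short ones are alpha_{1,3,4,5}. The associated Dynkin diagram is a chain of 5 nodes with a double edge at one end; the terminal node there is the unique long simple root (C_5), so the type is C_5 (the algebra sp(10)).

C_5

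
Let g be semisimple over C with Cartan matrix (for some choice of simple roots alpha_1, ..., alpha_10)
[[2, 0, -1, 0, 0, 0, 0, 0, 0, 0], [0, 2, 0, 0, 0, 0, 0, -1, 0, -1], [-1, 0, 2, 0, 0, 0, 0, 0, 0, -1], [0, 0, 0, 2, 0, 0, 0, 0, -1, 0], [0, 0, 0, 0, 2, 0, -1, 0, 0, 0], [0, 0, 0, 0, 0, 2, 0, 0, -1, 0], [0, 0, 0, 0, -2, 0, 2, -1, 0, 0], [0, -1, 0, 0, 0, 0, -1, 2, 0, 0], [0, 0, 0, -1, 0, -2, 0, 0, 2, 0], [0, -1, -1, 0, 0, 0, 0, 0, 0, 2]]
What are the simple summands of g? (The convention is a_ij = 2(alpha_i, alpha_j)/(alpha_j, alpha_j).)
The diagram associated to this matrix has two connected components: the simple roots {alpha_4, alpha_6, alpha_9} form a chain of 3 nodes with a double edge at one end; the terminal node there is the unique short simple root (B_3), and {alpha_1, alpha_2, alpha_3, alpha_5, alpha_7, alpha_8, alpha_10} form a chain of 7 nodes with a double edge at one end; the terminal node there is the unique short simple root (B_7). A semisimple Lie algebra decomposes uniquely as the direct sum of simple ideals, one per connected component of its Dynkin diagram, so g ≅ B_3 ⊕ B_7 (dimension 21 + 105 = 126).

B_3 + B_7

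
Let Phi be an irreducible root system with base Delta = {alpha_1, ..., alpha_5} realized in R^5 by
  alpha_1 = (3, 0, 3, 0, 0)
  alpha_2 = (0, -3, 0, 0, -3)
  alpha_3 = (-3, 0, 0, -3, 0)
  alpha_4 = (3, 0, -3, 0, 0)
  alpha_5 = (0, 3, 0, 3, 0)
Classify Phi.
Compute the Cartan integers a_ij = 2(alpha_i, alpha_j)/(alpha_j, alpha_j); the resulting 5x5 Cartan matrix is
[[2, 0, -1, 0, 0], [0, 2, 0, 0, -1], [-1, 0, 2, -1, -1], [0, 0, -1, 2, 0], [0, -1, -1, 0, 2]].
All simple roots have the same length, so the diagram is simply laced. The associated Dynkin diagram is a chain of 3 nodes with a fork of two nodes at one end (D_5), so the type is D_5 (the algebra so(10)).

D_5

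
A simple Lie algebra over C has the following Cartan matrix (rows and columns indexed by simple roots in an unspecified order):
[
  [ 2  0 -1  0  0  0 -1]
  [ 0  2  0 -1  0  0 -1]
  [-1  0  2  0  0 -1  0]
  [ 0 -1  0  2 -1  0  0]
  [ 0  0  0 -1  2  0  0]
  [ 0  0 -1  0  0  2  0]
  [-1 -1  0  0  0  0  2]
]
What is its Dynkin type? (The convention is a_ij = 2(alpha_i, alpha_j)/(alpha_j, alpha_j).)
The matrix has rank 7 with 2's on the diagonal. Reading the off-diagonal entries as Dynkin edges (a single edge where a_ij = a_ji = -1; a double or triple edge where a_ij * a_ji = 2 or 3), the diagram is a chain of 7 nodes with single edges (A_7). One simple-root ordering that puts it in standard form is (alpha_6, alpha_3, alpha_1, alpha_7, alpha_2, alpha_4, alpha_5). So the algebra is type A_7, i.e. sl(8).

A7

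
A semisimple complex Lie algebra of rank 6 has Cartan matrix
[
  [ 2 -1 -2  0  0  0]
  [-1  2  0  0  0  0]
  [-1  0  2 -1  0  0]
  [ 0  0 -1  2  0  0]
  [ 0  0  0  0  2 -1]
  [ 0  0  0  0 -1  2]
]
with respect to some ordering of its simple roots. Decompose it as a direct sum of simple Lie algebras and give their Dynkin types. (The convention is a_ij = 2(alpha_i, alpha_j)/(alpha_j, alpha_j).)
The diagram associated to this matrix has two connected components: the simple roots {alpha_5, alpha_6} form a chain of 2 nodes with single edges (A_2), and {alpha_1, alpha_2, alpha_3, alpha_4} form a chain of 4 nodes with a double edge between the middle two (F_4). A semisimple Lie algebra decomposes uniquely as the direct sum of simple ideals, one per connected component of its Dynkin diagram, so g ≅ A_2 ⊕ F_4 (dimension 8 + 52 = 60).

type A_2 ⊕ type F_4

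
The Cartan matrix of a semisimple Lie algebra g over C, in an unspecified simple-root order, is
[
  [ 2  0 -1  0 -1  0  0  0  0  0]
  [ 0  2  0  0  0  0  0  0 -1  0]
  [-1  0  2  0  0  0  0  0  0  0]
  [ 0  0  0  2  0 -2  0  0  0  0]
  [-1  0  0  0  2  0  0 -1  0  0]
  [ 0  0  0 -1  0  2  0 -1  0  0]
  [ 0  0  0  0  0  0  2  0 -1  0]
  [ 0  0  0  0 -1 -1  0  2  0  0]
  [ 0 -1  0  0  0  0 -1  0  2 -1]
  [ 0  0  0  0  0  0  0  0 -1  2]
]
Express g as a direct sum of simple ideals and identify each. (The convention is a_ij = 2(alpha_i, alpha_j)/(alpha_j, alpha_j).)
C_6 (sp(12)) ⊕ D_4 (so(8))

The diagram associated to this matrix has two connected components: the simple roots {alpha_1, alpha_3, alpha_4, alpha_5, alpha_6, alpha_8} form a chain of 6 nodes with a double edge at one end; the terminal node there is the unique long simple root (C_6), and {alpha_2, alpha_7, alpha_9, alpha_10} form a chain of 2 nodes with a fork of two nodes at one end (D_4). A semisimple Lie algebra decomposes uniquely as the direct sum of simple ideals, one per connected component of its Dynkin diagram, so g ≅ C_6 ⊕ D_4 (dimension 78 + 28 = 106).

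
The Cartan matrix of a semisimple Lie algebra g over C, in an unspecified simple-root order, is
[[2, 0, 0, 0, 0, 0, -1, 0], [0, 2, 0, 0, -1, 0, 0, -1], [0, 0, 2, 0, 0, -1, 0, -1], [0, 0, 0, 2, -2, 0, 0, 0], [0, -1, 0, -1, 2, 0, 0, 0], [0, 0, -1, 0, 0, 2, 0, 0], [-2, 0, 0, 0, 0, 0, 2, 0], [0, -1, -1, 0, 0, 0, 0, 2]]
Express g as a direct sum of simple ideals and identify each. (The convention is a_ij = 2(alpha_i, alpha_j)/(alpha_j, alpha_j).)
The diagram associated to this matrix has two connected components: the simple roots {alpha_1, alpha_7} form a chain of 2 nodes with a double edge at one end; the terminal node there is the unique short simple root (B_2), and {alpha_2, alpha_3, alpha_4, alpha_5, alpha_6, alpha_8} form a chain of 6 nodes with a double edge at one end; the terminal node there is the unique long simple root (C_6). A semisimple Lie algebra decomposes uniquely as the direct sum of simple ideals, one per connected component of its Dynkin diagram, so g ≅ B_2 ⊕ C_6 (dimension 10 + 78 = 88).

B_2 (so(5)) ⊕ C_6 (sp(12))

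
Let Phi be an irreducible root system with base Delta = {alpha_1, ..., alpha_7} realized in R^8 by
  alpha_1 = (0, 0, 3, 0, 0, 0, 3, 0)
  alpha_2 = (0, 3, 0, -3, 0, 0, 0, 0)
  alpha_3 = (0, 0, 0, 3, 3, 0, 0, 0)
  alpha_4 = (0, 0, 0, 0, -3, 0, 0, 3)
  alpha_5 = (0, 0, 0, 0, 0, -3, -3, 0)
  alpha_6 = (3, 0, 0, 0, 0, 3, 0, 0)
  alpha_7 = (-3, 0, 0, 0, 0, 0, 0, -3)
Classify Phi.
Compute the Cartan integers a_ij = 2(alpha_i, alpha_j)/(alpha_j, alpha_j); the resulting 7x7 Cartan matrix is
[[2, 0, 0, 0, -1, 0, 0], [0, 2, -1, 0, 0, 0, 0], [0, -1, 2, -1, 0, 0, 0], [0, 0, -1, 2, 0, 0, -1], [-1, 0, 0, 0, 2, -1, 0], [0, 0, 0, 0, -1, 2, -1], [0, 0, 0, -1, 0, -1, 2]].
All simple roots have the same length, so the diagram is simply laced. The associated Dynkin diagram is a chain of 7 nodes with single edges (A_7), so the type is A_7 (the algebra sl(8)).

type A_7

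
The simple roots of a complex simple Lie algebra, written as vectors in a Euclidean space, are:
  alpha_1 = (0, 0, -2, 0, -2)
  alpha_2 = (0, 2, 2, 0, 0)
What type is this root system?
A_2 (sl(3))

Compute the Cartan integers a_ij = 2(alpha_i, alpha_j)/(alpha_j, alpha_j); the resulting 2x2 Cartan matrix is
[[2, -1], [-1, 2]].
All simple roots have the same length, so the diagram is simply laced. The associated Dynkin diagram is a chain of 2 nodes with single edges (A_2), so the type is A_2 (the algebra sl(3)).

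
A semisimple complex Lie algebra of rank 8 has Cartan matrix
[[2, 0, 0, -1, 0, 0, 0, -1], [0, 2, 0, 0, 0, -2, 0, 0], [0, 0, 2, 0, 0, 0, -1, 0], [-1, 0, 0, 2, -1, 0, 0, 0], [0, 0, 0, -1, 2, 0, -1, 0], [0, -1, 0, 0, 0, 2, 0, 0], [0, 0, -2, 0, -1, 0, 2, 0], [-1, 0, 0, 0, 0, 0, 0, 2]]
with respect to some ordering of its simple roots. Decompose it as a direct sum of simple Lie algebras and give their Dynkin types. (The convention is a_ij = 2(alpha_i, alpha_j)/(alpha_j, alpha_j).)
B2 ⊕ B6

The diagram associated to this matrix has two connected components: the simple roots {alpha_2, alpha_6} form a chain of 2 nodes with a double edge at one end; the terminal node there is the unique short simple root (B_2), and {alpha_1, alpha_3, alpha_4, alpha_5, alpha_7, alpha_8} form a chain of 6 nodes with a double edge at one end; the terminal node there is the unique short simple root (B_6). A semisimple Lie algebra decomposes uniquely as the direct sum of simple ideals, one per connected component of its Dynkin diagram, so g ≅ B_2 ⊕ B_6 (dimension 10 + 78 = 88).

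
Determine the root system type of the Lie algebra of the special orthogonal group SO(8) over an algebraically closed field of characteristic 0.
type D_4

This is so(8) with 8 even, which has dimension 8(8-1)/2 = 28 and rank 8/2 = 4. In the classification of classical Lie algebras, the orthogonal algebra so(2n) in an even number of variables has type D_n; here n = 4, so the Dynkin diagram is a chain of 2 nodes with a fork of two nodes at one end (D_4). Hence the type is D_4.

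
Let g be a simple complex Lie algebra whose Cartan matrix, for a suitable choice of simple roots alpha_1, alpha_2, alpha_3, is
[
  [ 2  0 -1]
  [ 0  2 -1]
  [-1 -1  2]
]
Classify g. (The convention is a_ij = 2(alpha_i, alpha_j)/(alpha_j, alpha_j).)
The matrix has rank 3 with 2's on the diagonal. Reading the off-diagonal entries as Dynkin edges (a single edge where a_ij = a_ji = -1; a double or triple edge where a_ij * a_ji = 2 or 3), the diagram is a chain of 3 nodes with single edges (A_3). One simple-root ordering that puts it in standard form is (alpha_2, alpha_3, alpha_1). So the algebra is type A_3, i.e. sl(4).

A_3 (sl(4))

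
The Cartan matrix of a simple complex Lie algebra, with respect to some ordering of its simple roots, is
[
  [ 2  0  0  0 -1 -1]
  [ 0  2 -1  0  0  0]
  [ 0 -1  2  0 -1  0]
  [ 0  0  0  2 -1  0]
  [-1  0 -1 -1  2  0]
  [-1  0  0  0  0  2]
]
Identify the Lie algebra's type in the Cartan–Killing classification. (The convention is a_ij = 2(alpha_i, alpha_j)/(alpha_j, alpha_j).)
E6

The matrix has rank 6 with 2's on the diagonal. Reading the off-diagonal entries as Dynkin edges (a single edge where a_ij = a_ji = -1; a double or triple edge where a_ij * a_ji = 2 or 3), the diagram is a chain of 5 nodes with one extra node attached to the third node from one end (E_6). One simple-root ordering that puts it in standard form is (alpha_2, alpha_4, alpha_3, alpha_5, alpha_1, alpha_6). So the algebra is type E_6.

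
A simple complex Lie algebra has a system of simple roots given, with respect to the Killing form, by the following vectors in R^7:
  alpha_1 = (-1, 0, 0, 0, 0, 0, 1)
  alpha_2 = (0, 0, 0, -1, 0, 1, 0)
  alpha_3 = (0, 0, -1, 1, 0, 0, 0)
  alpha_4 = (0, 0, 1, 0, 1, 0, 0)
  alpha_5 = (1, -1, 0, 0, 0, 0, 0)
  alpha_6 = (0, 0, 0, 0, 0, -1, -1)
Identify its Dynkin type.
type A_6

Compute the Cartan integers a_ij = 2(alpha_i, alpha_j)/(alpha_j, alpha_j); the resulting 6x6 Cartan matrix is
[[2, 0, 0, 0, -1, -1], [0, 2, -1, 0, 0, -1], [0, -1, 2, -1, 0, 0], [0, 0, -1, 2, 0, 0], [-1, 0, 0, 0, 2, 0], [-1, -1, 0, 0, 0, 2]].
All simple roots have the same length, so the diagram is simply laced. The associated Dynkin diagram is a chain of 6 nodes with single edges (A_6), so the type is A_6 (the algebra sl(7)).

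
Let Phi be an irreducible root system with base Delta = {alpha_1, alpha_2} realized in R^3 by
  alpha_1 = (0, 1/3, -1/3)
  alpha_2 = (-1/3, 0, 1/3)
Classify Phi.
A_2 (sl(3))

Compute the Cartan integers a_ij = 2(alpha_i, alpha_j)/(alpha_j, alpha_j); the resulting 2x2 Cartan matrix is
[[2, -1], [-1, 2]].
All simple roots have the same length, so the diagram is simply laced. The associated Dynkin diagram is a chain of 2 nodes with single edges (A_2), so the type is A_2 (the algebra sl(3)).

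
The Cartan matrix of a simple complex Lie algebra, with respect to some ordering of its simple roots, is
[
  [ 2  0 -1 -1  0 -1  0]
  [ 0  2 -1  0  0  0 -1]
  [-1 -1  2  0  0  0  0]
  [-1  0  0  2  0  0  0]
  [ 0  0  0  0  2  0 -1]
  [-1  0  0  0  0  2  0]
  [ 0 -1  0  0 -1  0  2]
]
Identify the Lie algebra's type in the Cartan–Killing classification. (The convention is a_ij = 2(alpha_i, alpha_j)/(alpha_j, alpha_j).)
type D_7

The matrix has rank 7 with 2's on the diagonal. Reading the off-diagonal entries as Dynkin edges (a single edge where a_ij = a_ji = -1; a double or triple edge where a_ij * a_ji = 2 or 3), the diagram is a chain of 5 nodes with a fork of two nodes at one end (D_7). One simple-root ordering that puts it in standard form is (alpha_5, alpha_7, alpha_2, alpha_3, alpha_1, alpha_4, alpha_6). So the algebra is type D_7, i.e. so(14).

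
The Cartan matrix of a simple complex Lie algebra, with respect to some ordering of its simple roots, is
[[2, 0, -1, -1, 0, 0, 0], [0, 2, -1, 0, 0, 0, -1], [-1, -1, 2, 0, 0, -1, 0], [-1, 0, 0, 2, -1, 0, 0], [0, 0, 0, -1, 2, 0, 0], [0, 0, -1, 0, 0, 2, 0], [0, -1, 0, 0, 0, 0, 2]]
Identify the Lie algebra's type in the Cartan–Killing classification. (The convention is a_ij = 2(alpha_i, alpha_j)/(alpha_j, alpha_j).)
The matrix has rank 7 with 2's on the diagonal. Reading the off-diagonal entries as Dynkin edges (a single edge where a_ij = a_ji = -1; a double or triple edge where a_ij * a_ji = 2 or 3), the diagram is a chain of 6 nodes with one extra node attached to the third node from one end (E_7). One simple-root ordering that puts it in standard form is (alpha_7, alpha_6, alpha_2, alpha_3, alpha_1, alpha_4, alpha_5). So the algebra is type E_7.

E_7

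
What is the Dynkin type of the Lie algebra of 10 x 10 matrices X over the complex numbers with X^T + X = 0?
D_5 (so(10))

This is so(10) with 10 even, which has dimension 10(10-1)/2 = 45 and rank 10/2 = 5. In the classification of classical Lie algebras, the orthogonal algebra so(2n) in an even number of variables has type D_n; here n = 5, so the Dynkin diagram is a chain of 3 nodes with a fork of two nodes at one end (D_5). Hence the type is D_5.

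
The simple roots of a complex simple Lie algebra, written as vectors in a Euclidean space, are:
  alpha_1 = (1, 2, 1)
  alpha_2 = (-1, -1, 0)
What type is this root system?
G2

Compute the Cartan integers a_ij = 2(alpha_i, alpha_j)/(alpha_j, alpha_j); the resulting 2x2 Cartan matrix is
[[2, -3], [-1, 2]].
The roots have two lengths (squared-length ratio 3:1); the short ones are alpha_{2}. The associated Dynkin diagram is two nodes joined by a triple edge (G_2), so the type is G_2.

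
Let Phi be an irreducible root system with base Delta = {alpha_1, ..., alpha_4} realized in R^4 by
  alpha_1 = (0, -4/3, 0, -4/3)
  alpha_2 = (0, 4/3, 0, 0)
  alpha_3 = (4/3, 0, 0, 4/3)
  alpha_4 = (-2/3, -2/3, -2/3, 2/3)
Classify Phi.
F_4

Compute the Cartan integers a_ij = 2(alpha_i, alpha_j)/(alpha_j, alpha_j); the resulting 4x4 Cartan matrix is
[[2, -2, -1, 0], [-1, 2, 0, -1], [-1, 0, 2, 0], [0, -1, 0, 2]].
The roots have two lengths (squared-length ratio 2:1); the short ones are alpha_{2,4}. The associated Dynkin diagram is a chain of 4 nodes with a double edge between the middle two (F_4), so the type is F_4.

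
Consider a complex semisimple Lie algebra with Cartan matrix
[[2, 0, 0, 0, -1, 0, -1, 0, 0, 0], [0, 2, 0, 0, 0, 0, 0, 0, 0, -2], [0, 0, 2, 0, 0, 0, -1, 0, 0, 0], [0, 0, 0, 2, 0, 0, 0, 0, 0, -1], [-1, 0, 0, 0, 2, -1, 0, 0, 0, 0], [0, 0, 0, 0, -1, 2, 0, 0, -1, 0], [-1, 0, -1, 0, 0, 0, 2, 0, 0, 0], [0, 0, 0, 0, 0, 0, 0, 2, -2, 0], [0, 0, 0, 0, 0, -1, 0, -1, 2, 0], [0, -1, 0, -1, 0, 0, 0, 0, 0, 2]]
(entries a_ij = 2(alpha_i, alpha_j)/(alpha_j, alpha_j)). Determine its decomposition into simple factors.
type C_3 + type C_7

The diagram associated to this matrix has two connected components: the simple roots {alpha_2, alpha_4, alpha_10} form a chain of 3 nodes with a double edge at one end; the terminal node there is the unique long simple root (C_3), and {alpha_1, alpha_3, alpha_5, alpha_6, alpha_7, alpha_8, alpha_9} form a chain of 7 nodes with a double edge at one end; the terminal node there is the unique long simple root (C_7). A semisimple Lie algebra decomposes uniquely as the direct sum of simple ideals, one per connected component of its Dynkin diagram, so g ≅ C_3 ⊕ C_7 (dimension 21 + 105 = 126).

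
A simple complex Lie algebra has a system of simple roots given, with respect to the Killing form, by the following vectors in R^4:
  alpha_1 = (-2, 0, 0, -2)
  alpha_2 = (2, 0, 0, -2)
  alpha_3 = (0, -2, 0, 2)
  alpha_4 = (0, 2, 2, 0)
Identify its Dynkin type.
D_4

Compute the Cartan integers a_ij = 2(alpha_i, alpha_j)/(alpha_j, alpha_j); the resulting 4x4 Cartan matrix is
[[2, 0, -1, 0], [0, 2, -1, 0], [-1, -1, 2, -1], [0, 0, -1, 2]].
All simple roots have the same length, so the diagram is simply laced. The associated Dynkin diagram is a chain of 2 nodes with a fork of two nodes at one end (D_4), so the type is D_4 (the algebra so(8)).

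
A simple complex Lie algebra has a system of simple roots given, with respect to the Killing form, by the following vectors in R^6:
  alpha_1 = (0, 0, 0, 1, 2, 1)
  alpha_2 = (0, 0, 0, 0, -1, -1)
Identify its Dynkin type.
G2

Compute the Cartan integers a_ij = 2(alpha_i, alpha_j)/(alpha_j, alpha_j); the resulting 2x2 Cartan matrix is
[[2, -3], [-1, 2]].
The roots have two lengths (squared-length ratio 3:1); the short ones are alpha_{2}. The associated Dynkin diagram is two nodes joined by a triple edge (G_2), so the type is G_2.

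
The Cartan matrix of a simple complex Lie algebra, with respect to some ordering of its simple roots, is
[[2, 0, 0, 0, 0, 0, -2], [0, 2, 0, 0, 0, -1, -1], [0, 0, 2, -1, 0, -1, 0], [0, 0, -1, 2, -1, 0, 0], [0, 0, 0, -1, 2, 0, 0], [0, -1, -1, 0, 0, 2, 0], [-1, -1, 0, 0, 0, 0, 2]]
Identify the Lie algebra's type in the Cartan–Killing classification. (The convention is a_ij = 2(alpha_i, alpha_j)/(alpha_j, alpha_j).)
C_7 (sp(14))

The matrix has rank 7 with 2's on the diagonal. Reading the off-diagonal entries as Dynkin edges (a single edge where a_ij = a_ji = -1; a double or triple edge where a_ij * a_ji = 2 or 3), the diagram is a chain of 7 nodes with a double edge at one end; the terminal node there is the unique long simple root (C_7). One simple-root ordering that puts it in standard form is (alpha_5, alpha_4, alpha_3, alpha_6, alpha_2, alpha_7, alpha_1). So the algebra is type C_7, i.e. sp(14).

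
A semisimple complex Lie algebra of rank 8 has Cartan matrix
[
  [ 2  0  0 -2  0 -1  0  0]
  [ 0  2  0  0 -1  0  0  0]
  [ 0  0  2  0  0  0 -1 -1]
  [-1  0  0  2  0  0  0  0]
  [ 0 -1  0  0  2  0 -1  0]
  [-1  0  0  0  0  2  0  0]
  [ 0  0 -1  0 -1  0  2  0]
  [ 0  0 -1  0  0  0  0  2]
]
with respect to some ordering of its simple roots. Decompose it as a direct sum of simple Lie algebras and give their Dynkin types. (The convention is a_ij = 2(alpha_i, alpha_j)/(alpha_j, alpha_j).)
The diagram associated to this matrix has two connected components: the simple roots {alpha_2, alpha_3, alpha_5, alpha_7, alpha_8} form a chain of 5 nodes with single edges (A_5), and {alpha_1, alpha_4, alpha_6} form a chain of 3 nodes with a double edge at one end; the terminal node there is the unique short simple root (B_3). A semisimple Lie algebra decomposes uniquely as the direct sum of simple ideals, one per connected component of its Dynkin diagram, so g ≅ A_5 ⊕ B_3 (dimension 35 + 21 = 56).

A_5 + B_3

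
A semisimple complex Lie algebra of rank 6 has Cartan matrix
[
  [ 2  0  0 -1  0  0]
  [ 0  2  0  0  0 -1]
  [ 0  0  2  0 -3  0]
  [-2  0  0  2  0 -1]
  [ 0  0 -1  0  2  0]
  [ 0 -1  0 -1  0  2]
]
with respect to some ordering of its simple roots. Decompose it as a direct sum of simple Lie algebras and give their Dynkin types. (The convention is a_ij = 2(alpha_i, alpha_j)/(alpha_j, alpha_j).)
The diagram associated to this matrix has two connected components: the simple roots {alpha_1, alpha_2, alpha_4, alpha_6} form a chain of 4 nodes with a double edge at one end; the terminal node there is the unique short simple root (B_4), and {alpha_3, alpha_5} form two nodes joined by a triple edge (G_2). A semisimple Lie algebra decomposes uniquely as the direct sum of simple ideals, one per connected component of its Dynkin diagram, so g ≅ B_4 ⊕ G_2 (dimension 36 + 14 = 50).

B_4 ⊕ G_2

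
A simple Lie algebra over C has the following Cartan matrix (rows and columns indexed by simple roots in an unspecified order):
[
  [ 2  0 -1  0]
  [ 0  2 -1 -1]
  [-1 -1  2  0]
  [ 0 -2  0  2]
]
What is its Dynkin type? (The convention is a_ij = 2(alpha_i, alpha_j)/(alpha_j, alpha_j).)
The matrix has rank 4 with 2's on the diagonal. Reading the off-diagonal entries as Dynkin edges (a single edge where a_ij = a_ji = -1; a double or triple edge where a_ij * a_ji = 2 or 3), the diagram is a chain of 4 nodes with a double edge at one end; the terminal node there is the unique long simple root (C_4). One simple-root ordering that puts it in standard form is (alpha_1, alpha_3, alpha_2, alpha_4). So the algebra is type C_4, i.e. sp(8).

C_4 (sp(8))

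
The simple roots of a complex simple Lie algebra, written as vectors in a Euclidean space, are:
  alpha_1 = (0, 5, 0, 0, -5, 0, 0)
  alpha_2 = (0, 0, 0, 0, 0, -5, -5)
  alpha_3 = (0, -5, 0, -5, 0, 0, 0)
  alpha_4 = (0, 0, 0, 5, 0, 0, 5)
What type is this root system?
Compute the Cartan integers a_ij = 2(alpha_i, alpha_j)/(alpha_j, alpha_j); the resulting 4x4 Cartan matrix is
[[2, 0, -1, 0], [0, 2, 0, -1], [-1, 0, 2, -1], [0, -1, -1, 2]].
All simple roots have the same length, so the diagram is simply laced. The associated Dynkin diagram is a chain of 4 nodes with single edges (A_4), so the type is A_4 (the algebra sl(5)).

A4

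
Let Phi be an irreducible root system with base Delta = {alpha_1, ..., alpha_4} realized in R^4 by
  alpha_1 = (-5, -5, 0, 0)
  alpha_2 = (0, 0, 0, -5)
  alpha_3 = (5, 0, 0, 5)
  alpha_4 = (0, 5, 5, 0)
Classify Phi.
B_4 (so(9))

Compute the Cartan integers a_ij = 2(alpha_i, alpha_j)/(alpha_j, alpha_j); the resulting 4x4 Cartan matrix is
[[2, 0, -1, -1], [0, 2, -1, 0], [-1, -2, 2, 0], [-1, 0, 0, 2]].
The roots have two lengths (squared-length ratio 2:1); the short ones are alpha_{2}. The associated Dynkin diagram is a chain of 4 nodes with a double edge at one end; the terminal node there is the unique short simple root (B_4), so the type is B_4 (the algebra so(9)).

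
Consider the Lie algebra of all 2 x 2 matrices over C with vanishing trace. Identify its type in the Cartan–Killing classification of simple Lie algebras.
A_1

This is sl(2), which has dimension 2^2 - 1 = 3 and rank 2 - 1 = 1 (a Cartan subalgebra is the diagonal traceless matrices). In the classification of classical Lie algebras, the special linear algebra sl(n+1) has type A_n; here n = 1, so the Dynkin diagram is a chain of 1 nodes with single edges (A_1). Hence the type is A_1.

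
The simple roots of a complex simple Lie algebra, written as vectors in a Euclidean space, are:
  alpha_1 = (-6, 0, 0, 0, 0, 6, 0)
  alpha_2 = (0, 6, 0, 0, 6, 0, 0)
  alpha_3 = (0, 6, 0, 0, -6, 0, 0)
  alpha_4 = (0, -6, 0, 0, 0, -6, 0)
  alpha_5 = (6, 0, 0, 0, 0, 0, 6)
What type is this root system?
Compute the Cartan integers a_ij = 2(alpha_i, alpha_j)/(alpha_j, alpha_j); the resulting 5x5 Cartan matrix is
[[2, 0, 0, -1, -1], [0, 2, 0, -1, 0], [0, 0, 2, -1, 0], [-1, -1, -1, 2, 0], [-1, 0, 0, 0, 2]].
All simple roots have the same length, so the diagram is simply laced. The associated Dynkin diagram is a chain of 3 nodes with a fork of two nodes at one end (D_5), so the type is D_5 (the algebra so(10)).

D_5 (so(10))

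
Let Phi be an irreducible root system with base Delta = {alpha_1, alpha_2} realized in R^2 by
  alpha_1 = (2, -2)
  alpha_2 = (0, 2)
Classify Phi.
B_2

Compute the Cartan integers a_ij = 2(alpha_i, alpha_j)/(alpha_j, alpha_j); the resulting 2x2 Cartan matrix is
[[2, -2], [-1, 2]].
The roots have two lengths (squared-length ratio 2:1); the short ones are alpha_{2}. The associated Dynkin diagram is a chain of 2 nodes with a double edge at one end; the terminal node there is the unique short simple root (B_2), so the type is B_2 (the algebra so(5)).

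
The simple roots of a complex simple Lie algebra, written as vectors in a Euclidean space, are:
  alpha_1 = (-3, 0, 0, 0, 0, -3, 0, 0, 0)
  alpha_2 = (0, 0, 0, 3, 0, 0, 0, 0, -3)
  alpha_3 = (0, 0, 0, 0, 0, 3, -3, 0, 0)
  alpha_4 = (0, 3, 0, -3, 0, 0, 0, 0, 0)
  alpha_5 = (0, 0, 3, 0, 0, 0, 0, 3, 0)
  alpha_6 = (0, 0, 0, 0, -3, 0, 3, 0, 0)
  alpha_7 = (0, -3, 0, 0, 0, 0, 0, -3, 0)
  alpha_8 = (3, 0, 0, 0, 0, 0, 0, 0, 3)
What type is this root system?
A8

Compute the Cartan integers a_ij = 2(alpha_i, alpha_j)/(alpha_j, alpha_j); the resulting 8x8 Cartan matrix is
[[2, 0, -1, 0, 0, 0, 0, -1], [0, 2, 0, -1, 0, 0, 0, -1], [-1, 0, 2, 0, 0, -1, 0, 0], [0, -1, 0, 2, 0, 0, -1, 0], [0, 0, 0, 0, 2, 0, -1, 0], [0, 0, -1, 0, 0, 2, 0, 0], [0, 0, 0, -1, -1, 0, 2, 0], [-1, -1, 0, 0, 0, 0, 0, 2]].
All simple roots have the same length, so the diagram is simply laced. The associated Dynkin diagram is a chain of 8 nodes with single edges (A_8), so the type is A_8 (the algebra sl(9)).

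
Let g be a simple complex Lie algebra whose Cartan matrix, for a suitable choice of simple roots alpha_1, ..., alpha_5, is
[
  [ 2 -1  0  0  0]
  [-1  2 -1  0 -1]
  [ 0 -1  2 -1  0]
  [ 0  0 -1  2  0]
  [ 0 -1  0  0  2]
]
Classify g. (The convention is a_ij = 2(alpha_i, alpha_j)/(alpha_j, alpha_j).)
D5

The matrix has rank 5 with 2's on the diagonal. Reading the off-diagonal entries as Dynkin edges (a single edge where a_ij = a_ji = -1; a double or triple edge where a_ij * a_ji = 2 or 3), the diagram is a chain of 3 nodes with a fork of two nodes at one end (D_5). One simple-root ordering that puts it in standard form is (alpha_4, alpha_3, alpha_2, alpha_5, alpha_1). So the algebra is type D_5, i.e. so(10).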